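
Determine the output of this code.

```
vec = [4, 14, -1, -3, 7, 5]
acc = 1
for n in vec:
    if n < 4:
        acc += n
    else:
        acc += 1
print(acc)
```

n=4: not <4, acc = 1+1 = 2
n=14: not <4, acc = 2+1 = 3
n=-1: <4, acc = 3+(-1) = 2
n=-3: <4, acc = 2+(-3) = -1
n=7: not <4, acc = (-1)+1 = 0
n=5: not <4, acc = 0+1 = 1

1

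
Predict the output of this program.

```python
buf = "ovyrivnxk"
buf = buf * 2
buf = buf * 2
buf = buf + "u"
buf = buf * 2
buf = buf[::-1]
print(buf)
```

ukxnviryvokxnviryvokxnviryvokxnviryvoukxnviryvokxnviryvokxnviryvokxnviryvo

repeat ×2 → 'ovyrivnxkovyrivnxk'
repeat ×2 → 'ovyrivnxkovyrivnxkovyrivnxkovyrivnxk'
+ 'u' → 'ovyrivnxkovyrivnxkovyrivnxkovyrivnxku'
repeat ×2 → 'ovyrivnxkovyrivnxkovyrivnxkovyrivnxkuovyrivnxkovyrivnxkovyrivnxkovyrivnxku'
reverse → 'ukxnviryvokxnviryvokxnviryvokxnviryvoukxnviryvokxnviryvokxnviryvokxnviryvo'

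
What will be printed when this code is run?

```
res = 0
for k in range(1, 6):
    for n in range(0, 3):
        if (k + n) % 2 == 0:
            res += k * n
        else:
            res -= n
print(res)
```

13

k=1,n=0: odd sum, res = 0-0 = 0
k=1,n=1: even sum, res = 0+1 = 1
k=1,n=2: odd sum, res = 1-2 = -1
k=2,n=0: even sum, res = (-1)+0 = -1
k=2,n=1: odd sum, res = (-1)-1 = -2
k=2,n=2: even sum, res = (-2)+4 = 2
k=3,n=0: odd sum, res = 2-0 = 2
k=3,n=1: even sum, res = 2+3 = 5
k=3,n=2: odd sum, res = 5-2 = 3
k=4,n=0: even sum, res = 3+0 = 3
k=4,n=1: odd sum, res = 3-1 = 2
k=4,n=2: even sum, res = 2+8 = 10
k=5,n=0: odd sum, res = 10-0 = 10
k=5,n=1: even sum, res = 10+5 = 15
k=5,n=2: odd sum, res = 15-2 = 13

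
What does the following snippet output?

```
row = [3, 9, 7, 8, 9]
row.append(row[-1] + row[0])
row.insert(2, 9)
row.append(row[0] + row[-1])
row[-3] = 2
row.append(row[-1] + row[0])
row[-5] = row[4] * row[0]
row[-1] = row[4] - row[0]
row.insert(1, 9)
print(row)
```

[3, 9, 9, 9, 7, 24, 2, 12, 15, 21]

append row[-1]+row[0] = 9+3 = 12 → [3, 9, 7, 8, 9, 12]
insert 9 at 2 → [3, 9, 9, 7, 8, 9, 12]
append row[0]+row[-1] = 3+12 = 15 → [3, 9, 9, 7, 8, 9, 12, 15]
row[-3] = 2 → [3, 9, 9, 7, 8, 2, 12, 15]
append row[-1]+row[0] = 15+3 = 18 → [3, 9, 9, 7, 8, 2, 12, 15, 18]
row[-5] = row[4]*row[0] = 8*3 = 24 → [3, 9, 9, 7, 24, 2, 12, 15, 18]
row[-1] = row[4]-row[0] = 24-3 = 21 → [3, 9, 9, 7, 24, 2, 12, 15, 21]
insert 9 at 1 → [3, 9, 9, 9, 7, 24, 2, 12, 15, 21]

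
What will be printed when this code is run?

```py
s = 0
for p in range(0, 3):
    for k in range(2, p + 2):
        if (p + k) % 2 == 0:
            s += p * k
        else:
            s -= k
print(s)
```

p=1,k=2: odd sum, s = 0-2 = -2
p=2,k=2: even sum, s = (-2)+4 = 2
p=2,k=3: odd sum, s = 2-3 = -1

-1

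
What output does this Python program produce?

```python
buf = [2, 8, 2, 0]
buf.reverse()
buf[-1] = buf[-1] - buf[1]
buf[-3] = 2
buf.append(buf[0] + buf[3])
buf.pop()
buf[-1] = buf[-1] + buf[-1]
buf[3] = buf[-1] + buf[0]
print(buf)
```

reverse → [0, 2, 8, 2]
buf[-1] = buf[-1]-buf[1] = 2-2 = 0 → [0, 2, 8, 0]
buf[-3] = 2 → [0, 2, 8, 0]
append buf[0]+buf[3] = 0+0 = 0 → [0, 2, 8, 0, 0]
pop() removes 0 → [0, 2, 8, 0]
buf[-1] = buf[-1]+buf[-1] = 0+0 = 0 → [0, 2, 8, 0]
buf[3] = buf[-1]+buf[0] = 0+0 = 0 → [0, 2, 8, 0]

[0, 2, 8, 0]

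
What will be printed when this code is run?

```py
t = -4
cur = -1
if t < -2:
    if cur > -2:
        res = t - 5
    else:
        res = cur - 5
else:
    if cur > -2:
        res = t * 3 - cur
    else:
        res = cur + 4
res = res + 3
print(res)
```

t=-4, cur=-1
t < -2 is True; cur > -2 is True
→ res = t - 5 = -9
res = (-9)+3 = -6

-6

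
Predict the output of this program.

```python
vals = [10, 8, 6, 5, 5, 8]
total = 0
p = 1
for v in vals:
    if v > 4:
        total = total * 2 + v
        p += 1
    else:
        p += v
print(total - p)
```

527

v=10: >4, total = 0*2+10 = 10; p=2
v=8: >4, total = 10*2+8 = 28; p=3
v=6: >4, total = 28*2+6 = 62; p=4
v=5: >4, total = 62*2+5 = 129; p=5
v=5: >4, total = 129*2+5 = 263; p=6
v=8: >4, total = 263*2+8 = 534; p=7
total-p = 534-7 = 527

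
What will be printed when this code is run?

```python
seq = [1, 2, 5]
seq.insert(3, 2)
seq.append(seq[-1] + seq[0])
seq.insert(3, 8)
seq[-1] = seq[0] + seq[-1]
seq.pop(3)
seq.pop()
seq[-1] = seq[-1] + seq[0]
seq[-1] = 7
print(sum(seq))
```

15

insert 2 at 3 → [1, 2, 5, 2]
append seq[-1]+seq[0] = 2+1 = 3 → [1, 2, 5, 2, 3]
insert 8 at 3 → [1, 2, 5, 8, 2, 3]
seq[-1] = seq[0]+seq[-1] = 1+3 = 4 → [1, 2, 5, 8, 2, 4]
pop(3) removes 8 → [1, 2, 5, 2, 4]
pop() removes 4 → [1, 2, 5, 2]
seq[-1] = seq[-1]+seq[0] = 2+1 = 3 → [1, 2, 5, 3]
seq[-1] = 7 → [1, 2, 5, 7]
sum = 15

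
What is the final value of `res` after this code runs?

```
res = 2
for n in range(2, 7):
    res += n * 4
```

82

n=2: res = 2+2*4 = 10
n=3: res = 10+3*4 = 22
n=4: res = 22+4*4 = 38
n=5: res = 38+5*4 = 58
n=6: res = 58+6*4 = 82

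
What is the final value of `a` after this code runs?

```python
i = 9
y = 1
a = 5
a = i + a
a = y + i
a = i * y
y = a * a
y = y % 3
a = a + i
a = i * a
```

162

a = 9+5 = 14
a = 1+9 = 10
a = 9*1 = 9
y = 9*9 = 81
y = 81%3 = 0
a = 9+9 = 18
a = 9*18 = 162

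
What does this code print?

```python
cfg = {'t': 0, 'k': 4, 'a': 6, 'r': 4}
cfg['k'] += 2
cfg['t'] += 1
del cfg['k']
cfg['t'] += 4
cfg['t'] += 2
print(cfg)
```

{'t': 7, 'a': 6, 'r': 4}

cfg['k'] = 4+2 = 6 → {'t': 0, 'k': 6, 'a': 6, 'r': 4}
cfg['t'] = 0+1 = 1 → {'t': 1, 'k': 6, 'a': 6, 'r': 4}
del 'k' → {'t': 1, 'a': 6, 'r': 4}
cfg['t'] = 1+4 = 5 → {'t': 5, 'a': 6, 'r': 4}
cfg['t'] = 5+2 = 7 → {'t': 7, 'a': 6, 'r': 4}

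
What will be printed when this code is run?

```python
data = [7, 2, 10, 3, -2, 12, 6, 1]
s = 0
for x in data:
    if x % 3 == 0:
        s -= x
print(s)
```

-21

x=7: not %3==0
x=2: not %3==0
x=10: not %3==0
x=3: %3==0, s = 0-3 = -3
x=-2: not %3==0
x=12: %3==0, s = (-3)-12 = -15
x=6: %3==0, s = (-15)-6 = -21
x=1: not %3==0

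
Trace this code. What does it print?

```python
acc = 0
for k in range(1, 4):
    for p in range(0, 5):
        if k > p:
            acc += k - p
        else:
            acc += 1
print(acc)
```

k=1,p=0: 1>0, acc = 0+1 = 1
k=1,p=1: not 1>1, acc = 1+1 = 2
k=1,p=2: not 1>2, acc = 2+1 = 3
k=1,p=3: not 1>3, acc = 3+1 = 4
k=1,p=4: not 1>4, acc = 4+1 = 5
k=2,p=0: 2>0, acc = 5+2 = 7
k=2,p=1: 2>1, acc = 7+1 = 8
k=2,p=2: not 2>2, acc = 8+1 = 9
k=2,p=3: not 2>3, acc = 9+1 = 10
k=2,p=4: not 2>4, acc = 10+1 = 11
k=3,p=0: 3>0, acc = 11+3 = 14
k=3,p=1: 3>1, acc = 14+2 = 16
k=3,p=2: 3>2, acc = 16+1 = 17
k=3,p=3: not 3>3, acc = 17+1 = 18
k=3,p=4: not 3>4, acc = 18+1 = 19

19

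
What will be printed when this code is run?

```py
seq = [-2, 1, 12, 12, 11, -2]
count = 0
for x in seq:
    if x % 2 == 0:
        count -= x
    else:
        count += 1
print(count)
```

-18

x=-2: even, count = 0-(-2) = 2
x=1: not even, count = 2+1 = 3
x=12: even, count = 3-12 = -9
x=12: even, count = (-9)-12 = -21
x=11: not even, count = (-21)+1 = -20
x=-2: even, count = (-20)-(-2) = -18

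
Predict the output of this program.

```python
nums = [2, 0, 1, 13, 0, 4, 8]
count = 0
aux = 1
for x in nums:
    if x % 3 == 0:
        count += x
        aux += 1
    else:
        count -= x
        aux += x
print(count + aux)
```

3

x=2: not %3==0, count = 0-2 = -2; aux=3
x=0: %3==0, count = (-2)+0 = -2; aux=4
x=1: not %3==0, count = (-2)-1 = -3; aux=5
x=13: not %3==0, count = (-3)-13 = -16; aux=18
x=0: %3==0, count = (-16)+0 = -16; aux=19
x=4: not %3==0, count = (-16)-4 = -20; aux=23
x=8: not %3==0, count = (-20)-8 = -28; aux=31
count+aux = (-28)+31 = 3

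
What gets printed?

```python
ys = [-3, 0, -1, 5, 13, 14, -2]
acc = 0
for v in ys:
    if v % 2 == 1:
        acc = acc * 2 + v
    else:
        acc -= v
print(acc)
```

v=-3: odd, acc = 0*2+(-3) = -3
v=0: not odd, acc = (-3)-0 = -3
v=-1: odd, acc = (-3)*2+(-1) = -7
v=5: odd, acc = (-7)*2+5 = -9
v=13: odd, acc = (-9)*2+13 = -5
v=14: not odd, acc = (-5)-14 = -19
v=-2: not odd, acc = (-19)-(-2) = -17

-17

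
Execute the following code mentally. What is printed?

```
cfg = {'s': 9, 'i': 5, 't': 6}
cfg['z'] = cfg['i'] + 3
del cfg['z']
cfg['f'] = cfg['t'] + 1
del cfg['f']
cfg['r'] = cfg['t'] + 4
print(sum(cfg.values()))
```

30

cfg['z'] = cfg['i']+3 = 8 → {'s': 9, 'i': 5, 't': 6, 'z': 8}
del 'z' → {'s': 9, 'i': 5, 't': 6}
cfg['f'] = cfg['t']+1 = 7 → {'s': 9, 'i': 5, 't': 6, 'f': 7}
del 'f' → {'s': 9, 'i': 5, 't': 6}
cfg['r'] = cfg['t']+4 = 10 → {'s': 9, 'i': 5, 't': 6, 'r': 10}
sum of values = 30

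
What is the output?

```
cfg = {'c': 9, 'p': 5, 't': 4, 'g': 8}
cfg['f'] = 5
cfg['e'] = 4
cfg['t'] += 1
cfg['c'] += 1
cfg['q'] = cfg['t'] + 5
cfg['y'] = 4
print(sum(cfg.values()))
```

51

cfg['f'] = 5 → {'c': 9, 'p': 5, 't': 4, 'g': 8, 'f': 5}
cfg['e'] = 4 → {'c': 9, 'p': 5, 't': 4, 'g': 8, 'f': 5, 'e': 4}
cfg['t'] = 4+1 = 5 → {'c': 9, 'p': 5, 't': 5, 'g': 8, 'f': 5, 'e': 4}
cfg['c'] = 9+1 = 10 → {'c': 10, 'p': 5, 't': 5, 'g': 8, 'f': 5, 'e': 4}
cfg['q'] = cfg['t']+5 = 10 → {'c': 10, 'p': 5, 't': 5, 'g': 8, 'f': 5, 'e': 4, 'q': 10}
cfg['y'] = 4 → {'c': 10, 'p': 5, 't': 5, 'g': 8, 'f': 5, 'e': 4, 'q': 10, 'y': 4}
sum of values = 51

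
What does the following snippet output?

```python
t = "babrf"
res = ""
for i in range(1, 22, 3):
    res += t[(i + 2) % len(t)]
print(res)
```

rafbbra

i=1: add t[3]='r' → 'r'
i=4: add t[1]='a' → 'ra'
i=7: add t[4]='f' → 'raf'
i=10: add t[2]='b' → 'rafb'
i=13: add t[0]='b' → 'rafbb'
i=16: add t[3]='r' → 'rafbbr'
i=19: add t[1]='a' → 'rafbbra'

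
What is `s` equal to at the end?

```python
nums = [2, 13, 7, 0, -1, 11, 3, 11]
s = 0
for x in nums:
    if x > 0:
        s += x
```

x=2: >0, s = 0+2 = 2
x=13: >0, s = 2+13 = 15
x=7: >0, s = 15+7 = 22
x=0: not >0
x=-1: not >0
x=11: >0, s = 22+11 = 33
x=3: >0, s = 33+3 = 36
x=11: >0, s = 36+11 = 47

47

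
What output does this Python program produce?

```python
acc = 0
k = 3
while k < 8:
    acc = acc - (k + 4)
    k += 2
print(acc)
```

-27

k=3: acc = 0-7 = -7
k=5: acc = (-7)-9 = -16
k=7: acc = (-16)-11 = -27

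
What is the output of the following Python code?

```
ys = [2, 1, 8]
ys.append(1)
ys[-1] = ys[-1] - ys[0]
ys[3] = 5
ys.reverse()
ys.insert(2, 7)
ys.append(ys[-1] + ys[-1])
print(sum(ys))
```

append 1 → [2, 1, 8, 1]
ys[-1] = ys[-1]-ys[0] = 1-2 = -1 → [2, 1, 8, -1]
ys[3] = 5 → [2, 1, 8, 5]
reverse → [5, 8, 1, 2]
insert 7 at 2 → [5, 8, 7, 1, 2]
append ys[-1]+ys[-1] = 2+2 = 4 → [5, 8, 7, 1, 2, 4]
sum = 27

27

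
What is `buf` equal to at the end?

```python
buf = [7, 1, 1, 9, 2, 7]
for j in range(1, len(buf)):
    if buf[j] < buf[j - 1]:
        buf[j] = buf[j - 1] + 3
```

[7, 10, 13, 16, 19, 22]

j=1: 1<7, buf[1] = 7+3 = 10 → [7, 10, 1, 9, 2, 7]
j=2: 1<10, buf[2] = 10+3 = 13 → [7, 10, 13, 9, 2, 7]
j=3: 9<13, buf[3] = 13+3 = 16 → [7, 10, 13, 16, 2, 7]
j=4: 2<16, buf[4] = 16+3 = 19 → [7, 10, 13, 16, 19, 7]
j=5: 7<19, buf[5] = 19+3 = 22 → [7, 10, 13, 16, 19, 22]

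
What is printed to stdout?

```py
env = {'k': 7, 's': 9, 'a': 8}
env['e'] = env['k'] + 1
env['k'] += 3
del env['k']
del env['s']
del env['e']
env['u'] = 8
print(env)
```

{'a': 8, 'u': 8}

env['e'] = env['k']+1 = 8 → {'k': 7, 's': 9, 'a': 8, 'e': 8}
env['k'] = 7+3 = 10 → {'k': 10, 's': 9, 'a': 8, 'e': 8}
del 'k' → {'s': 9, 'a': 8, 'e': 8}
del 's' → {'a': 8, 'e': 8}
del 'e' → {'a': 8}
env['u'] = 8 → {'a': 8, 'u': 8}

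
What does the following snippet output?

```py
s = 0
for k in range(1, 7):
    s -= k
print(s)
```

k=1: s = 0-1 = -1
k=2: s = (-1)-2 = -3
k=3: s = (-3)-3 = -6
k=4: s = (-6)-4 = -10
k=5: s = (-10)-5 = -15
k=6: s = (-15)-6 = -21

-21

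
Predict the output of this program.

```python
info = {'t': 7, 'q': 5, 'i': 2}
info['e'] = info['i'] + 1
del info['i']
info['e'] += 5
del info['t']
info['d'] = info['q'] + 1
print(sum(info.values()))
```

19

info['e'] = info['i']+1 = 3 → {'t': 7, 'q': 5, 'i': 2, 'e': 3}
del 'i' → {'t': 7, 'q': 5, 'e': 3}
info['e'] = 3+5 = 8 → {'t': 7, 'q': 5, 'e': 8}
del 't' → {'q': 5, 'e': 8}
info['d'] = info['q']+1 = 6 → {'q': 5, 'e': 8, 'd': 6}
sum of values = 19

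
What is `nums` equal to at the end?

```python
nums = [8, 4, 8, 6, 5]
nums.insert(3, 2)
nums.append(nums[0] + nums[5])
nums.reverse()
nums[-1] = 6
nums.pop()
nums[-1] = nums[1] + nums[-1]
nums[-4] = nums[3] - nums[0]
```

[13, 5, -11, 2, 8, 9]

insert 2 at 3 → [8, 4, 8, 2, 6, 5]
append nums[0]+nums[5] = 8+5 = 13 → [8, 4, 8, 2, 6, 5, 13]
reverse → [13, 5, 6, 2, 8, 4, 8]
nums[-1] = 6 → [13, 5, 6, 2, 8, 4, 6]
pop() removes 6 → [13, 5, 6, 2, 8, 4]
nums[-1] = nums[1]+nums[-1] = 5+4 = 9 → [13, 5, 6, 2, 8, 9]
nums[-4] = nums[3]-nums[0] = 2-13 = -11 → [13, 5, -11, 2, 8, 9]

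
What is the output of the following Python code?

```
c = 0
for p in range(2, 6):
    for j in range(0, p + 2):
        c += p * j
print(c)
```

207

p=2,j=0: c = 0+0 = 0
p=2,j=1: c = 0+2 = 2
p=2,j=2: c = 2+4 = 6
p=2,j=3: c = 6+6 = 12
p=3,j=0: c = 12+0 = 12
p=3,j=1: c = 12+3 = 15
p=3,j=2: c = 15+6 = 21
p=3,j=3: c = 21+9 = 30
p=3,j=4: c = 30+12 = 42
p=4,j=0: c = 42+0 = 42
p=4,j=1: c = 42+4 = 46
p=4,j=2: c = 46+8 = 54
p=4,j=3: c = 54+12 = 66
p=4,j=4: c = 66+16 = 82
p=4,j=5: c = 82+20 = 102
p=5,j=0: c = 102+0 = 102
p=5,j=1: c = 102+5 = 107
p=5,j=2: c = 107+10 = 117
p=5,j=3: c = 117+15 = 132
p=5,j=4: c = 132+20 = 152
p=5,j=5: c = 152+25 = 177
p=5,j=6: c = 177+30 = 207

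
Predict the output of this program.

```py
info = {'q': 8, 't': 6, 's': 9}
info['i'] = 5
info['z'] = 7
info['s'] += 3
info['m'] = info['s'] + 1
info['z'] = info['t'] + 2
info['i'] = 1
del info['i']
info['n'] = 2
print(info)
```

info['i'] = 5 → {'q': 8, 't': 6, 's': 9, 'i': 5}
info['z'] = 7 → {'q': 8, 't': 6, 's': 9, 'i': 5, 'z': 7}
info['s'] = 9+3 = 12 → {'q': 8, 't': 6, 's': 12, 'i': 5, 'z': 7}
info['m'] = info['s']+1 = 13 → {'q': 8, 't': 6, 's': 12, 'i': 5, 'z': 7, 'm': 13}
info['z'] = info['t']+2 = 8 → {'q': 8, 't': 6, 's': 12, 'i': 5, 'z': 8, 'm': 13}
info['i'] = 1 → {'q': 8, 't': 6, 's': 12, 'i': 1, 'z': 8, 'm': 13}
del 'i' → {'q': 8, 't': 6, 's': 12, 'z': 8, 'm': 13}
info['n'] = 2 → {'q': 8, 't': 6, 's': 12, 'z': 8, 'm': 13, 'n': 2}

{'q': 8, 't': 6, 's': 12, 'z': 8, 'm': 13, 'n': 2}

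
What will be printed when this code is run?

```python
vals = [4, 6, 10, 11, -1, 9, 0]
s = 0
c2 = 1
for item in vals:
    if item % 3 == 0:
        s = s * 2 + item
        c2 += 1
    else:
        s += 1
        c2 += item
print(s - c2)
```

item=4: not %3==0, s = 0+1 = 1; c2=5
item=6: %3==0, s = 1*2+6 = 8; c2=6
item=10: not %3==0, s = 8+1 = 9; c2=16
item=11: not %3==0, s = 9+1 = 10; c2=27
item=-1: not %3==0, s = 10+1 = 11; c2=26
item=9: %3==0, s = 11*2+9 = 31; c2=27
item=0: %3==0, s = 31*2+0 = 62; c2=28
s-c2 = 62-28 = 34

34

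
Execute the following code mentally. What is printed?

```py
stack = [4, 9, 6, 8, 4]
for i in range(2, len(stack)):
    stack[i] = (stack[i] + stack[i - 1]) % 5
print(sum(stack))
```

i=2: stack[2] = (6+9)%5 = 0 → [4, 9, 0, 8, 4]
i=3: stack[3] = (8+0)%5 = 3 → [4, 9, 0, 3, 4]
i=4: stack[4] = (4+3)%5 = 2 → [4, 9, 0, 3, 2]
sum = 18

18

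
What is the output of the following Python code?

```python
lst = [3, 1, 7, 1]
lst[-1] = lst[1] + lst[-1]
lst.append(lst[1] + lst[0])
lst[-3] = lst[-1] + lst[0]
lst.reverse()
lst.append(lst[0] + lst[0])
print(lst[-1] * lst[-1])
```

64

lst[-1] = lst[1]+lst[-1] = 1+1 = 2 → [3, 1, 7, 2]
append lst[1]+lst[0] = 1+3 = 4 → [3, 1, 7, 2, 4]
lst[-3] = lst[-1]+lst[0] = 4+3 = 7 → [3, 1, 7, 2, 4]
reverse → [4, 2, 7, 1, 3]
append lst[0]+lst[0] = 4+4 = 8 → [4, 2, 7, 1, 3, 8]
lst[-1]*lst[-1] = 8*8 = 64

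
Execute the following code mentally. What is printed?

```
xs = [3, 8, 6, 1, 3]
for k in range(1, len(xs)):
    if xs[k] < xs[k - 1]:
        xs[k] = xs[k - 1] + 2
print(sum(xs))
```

47

k=1: 8>=3, unchanged → [3, 8, 6, 1, 3]
k=2: 6<8, xs[2] = 8+2 = 10 → [3, 8, 10, 1, 3]
k=3: 1<10, xs[3] = 10+2 = 12 → [3, 8, 10, 12, 3]
k=4: 3<12, xs[4] = 12+2 = 14 → [3, 8, 10, 12, 14]
sum = 47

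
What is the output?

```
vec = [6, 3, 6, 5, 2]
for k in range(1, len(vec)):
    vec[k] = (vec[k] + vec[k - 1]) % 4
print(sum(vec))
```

k=1: vec[1] = (3+6)%4 = 1 → [6, 1, 6, 5, 2]
k=2: vec[2] = (6+1)%4 = 3 → [6, 1, 3, 5, 2]
k=3: vec[3] = (5+3)%4 = 0 → [6, 1, 3, 0, 2]
k=4: vec[4] = (2+0)%4 = 2 → [6, 1, 3, 0, 2]
sum = 12

12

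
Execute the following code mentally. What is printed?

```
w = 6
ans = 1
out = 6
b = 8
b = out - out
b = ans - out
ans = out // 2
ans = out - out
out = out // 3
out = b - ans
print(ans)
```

0

b = 6-6 = 0
b = 1-6 = -5
ans = 6//2 = 3
ans = 6-6 = 0
out = 6//3 = 2
out = (-5)-0 = -5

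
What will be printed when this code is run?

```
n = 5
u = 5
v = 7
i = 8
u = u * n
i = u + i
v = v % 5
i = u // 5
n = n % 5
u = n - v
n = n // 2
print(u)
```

-2

u = 5*5 = 25
i = 25+8 = 33
v = 7%5 = 2
i = 25//5 = 5
n = 5%5 = 0
u = 0-2 = -2
n = 0//2 = 0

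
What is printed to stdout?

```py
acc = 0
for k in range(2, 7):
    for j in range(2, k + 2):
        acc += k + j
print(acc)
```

k=2,j=2: acc = 0+4 = 4
k=2,j=3: acc = 4+5 = 9
k=3,j=2: acc = 9+5 = 14
k=3,j=3: acc = 14+6 = 20
k=3,j=4: acc = 20+7 = 27
k=4,j=2: acc = 27+6 = 33
k=4,j=3: acc = 33+7 = 40
k=4,j=4: acc = 40+8 = 48
k=4,j=5: acc = 48+9 = 57
k=5,j=2: acc = 57+7 = 64
k=5,j=3: acc = 64+8 = 72
k=5,j=4: acc = 72+9 = 81
k=5,j=5: acc = 81+10 = 91
k=5,j=6: acc = 91+11 = 102
k=6,j=2: acc = 102+8 = 110
k=6,j=3: acc = 110+9 = 119
k=6,j=4: acc = 119+10 = 129
k=6,j=5: acc = 129+11 = 140
k=6,j=6: acc = 140+12 = 152
k=6,j=7: acc = 152+13 = 165

165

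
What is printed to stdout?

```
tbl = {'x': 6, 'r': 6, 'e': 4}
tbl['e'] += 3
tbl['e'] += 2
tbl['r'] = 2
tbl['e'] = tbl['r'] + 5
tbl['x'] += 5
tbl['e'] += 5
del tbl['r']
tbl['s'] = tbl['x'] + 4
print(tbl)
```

tbl['e'] = 4+3 = 7 → {'x': 6, 'r': 6, 'e': 7}
tbl['e'] = 7+2 = 9 → {'x': 6, 'r': 6, 'e': 9}
tbl['r'] = 2 → {'x': 6, 'r': 2, 'e': 9}
tbl['e'] = tbl['r']+5 = 7 → {'x': 6, 'r': 2, 'e': 7}
tbl['x'] = 6+5 = 11 → {'x': 11, 'r': 2, 'e': 7}
tbl['e'] = 7+5 = 12 → {'x': 11, 'r': 2, 'e': 12}
del 'r' → {'x': 11, 'e': 12}
tbl['s'] = tbl['x']+4 = 15 → {'x': 11, 'e': 12, 's': 15}

{'x': 11, 'e': 12, 's': 15}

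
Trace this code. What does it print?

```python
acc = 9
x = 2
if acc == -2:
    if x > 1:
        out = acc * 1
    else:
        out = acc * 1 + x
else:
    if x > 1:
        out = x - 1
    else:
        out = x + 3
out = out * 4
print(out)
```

acc=9, x=2
acc == -2 is False; x > 1 is True
→ out = x - 1 = 1
out = 1*4 = 4

4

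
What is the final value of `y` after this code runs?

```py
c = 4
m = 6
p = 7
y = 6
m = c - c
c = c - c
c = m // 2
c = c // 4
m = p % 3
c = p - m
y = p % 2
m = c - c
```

m = 4-4 = 0
c = 4-4 = 0
c = 0//2 = 0
c = 0//4 = 0
m = 7%3 = 1
c = 7-1 = 6
y = 7%2 = 1
m = 6-6 = 0

1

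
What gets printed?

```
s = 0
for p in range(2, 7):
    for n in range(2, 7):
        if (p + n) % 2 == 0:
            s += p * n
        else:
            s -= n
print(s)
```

p=2,n=2: even sum, s = 0+4 = 4
p=2,n=3: odd sum, s = 4-3 = 1
p=2,n=4: even sum, s = 1+8 = 9
p=2,n=5: odd sum, s = 9-5 = 4
p=2,n=6: even sum, s = 4+12 = 16
p=3,n=2: odd sum, s = 16-2 = 14
p=3,n=3: even sum, s = 14+9 = 23
p=3,n=4: odd sum, s = 23-4 = 19
p=3,n=5: even sum, s = 19+15 = 34
p=3,n=6: odd sum, s = 34-6 = 28
p=4,n=2: even sum, s = 28+8 = 36
p=4,n=3: odd sum, s = 36-3 = 33
p=4,n=4: even sum, s = 33+16 = 49
p=4,n=5: odd sum, s = 49-5 = 44
p=4,n=6: even sum, s = 44+24 = 68
p=5,n=2: odd sum, s = 68-2 = 66
p=5,n=3: even sum, s = 66+15 = 81
p=5,n=4: odd sum, s = 81-4 = 77
p=5,n=5: even sum, s = 77+25 = 102
p=5,n=6: odd sum, s = 102-6 = 96
p=6,n=2: even sum, s = 96+12 = 108
p=6,n=3: odd sum, s = 108-3 = 105
p=6,n=4: even sum, s = 105+24 = 129
p=6,n=5: odd sum, s = 129-5 = 124
p=6,n=6: even sum, s = 124+36 = 160

160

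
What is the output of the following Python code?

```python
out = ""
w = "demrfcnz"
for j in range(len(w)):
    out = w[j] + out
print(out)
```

j=0: prepend 'd' → 'd'
j=1: prepend 'e' → 'ed'
j=2: prepend 'm' → 'med'
j=3: prepend 'r' → 'rmed'
j=4: prepend 'f' → 'frmed'
j=5: prepend 'c' → 'cfrmed'
j=6: prepend 'n' → 'ncfrmed'
j=7: prepend 'z' → 'zncfrmed'

zncfrmed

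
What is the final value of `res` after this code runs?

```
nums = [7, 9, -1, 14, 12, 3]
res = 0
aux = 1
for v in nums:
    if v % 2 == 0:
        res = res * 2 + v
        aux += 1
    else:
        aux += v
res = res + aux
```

61

v=7: not even; aux=8
v=9: not even; aux=17
v=-1: not even; aux=16
v=14: even, res = 0*2+14 = 14; aux=17
v=12: even, res = 14*2+12 = 40; aux=18
v=3: not even; aux=21
res+aux = 40+21 = 61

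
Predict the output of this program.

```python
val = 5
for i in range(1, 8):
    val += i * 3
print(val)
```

i=1: val = 5+1*3 = 8
i=2: val = 8+2*3 = 14
i=3: val = 14+3*3 = 23
i=4: val = 23+4*3 = 35
i=5: val = 35+5*3 = 50
i=6: val = 50+6*3 = 68
i=7: val = 68+7*3 = 89

89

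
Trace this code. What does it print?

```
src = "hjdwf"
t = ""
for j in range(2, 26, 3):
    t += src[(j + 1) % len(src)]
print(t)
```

j=2: add src[3]='w' → 'w'
j=5: add src[1]='j' → 'wj'
j=8: add src[4]='f' → 'wjf'
j=11: add src[2]='d' → 'wjfd'
j=14: add src[0]='h' → 'wjfdh'
j=17: add src[3]='w' → 'wjfdhw'
j=20: add src[1]='j' → 'wjfdhwj'
j=23: add src[4]='f' → 'wjfdhwjf'

wjfdhwjf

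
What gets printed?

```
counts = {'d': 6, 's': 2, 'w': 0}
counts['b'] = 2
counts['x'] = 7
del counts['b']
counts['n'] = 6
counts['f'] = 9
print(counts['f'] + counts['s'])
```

counts['b'] = 2 → {'d': 6, 's': 2, 'w': 0, 'b': 2}
counts['x'] = 7 → {'d': 6, 's': 2, 'w': 0, 'b': 2, 'x': 7}
del 'b' → {'d': 6, 's': 2, 'w': 0, 'x': 7}
counts['n'] = 6 → {'d': 6, 's': 2, 'w': 0, 'x': 7, 'n': 6}
counts['f'] = 9 → {'d': 6, 's': 2, 'w': 0, 'x': 7, 'n': 6, 'f': 9}
counts['f']+counts['s'] = 9+2 = 11

11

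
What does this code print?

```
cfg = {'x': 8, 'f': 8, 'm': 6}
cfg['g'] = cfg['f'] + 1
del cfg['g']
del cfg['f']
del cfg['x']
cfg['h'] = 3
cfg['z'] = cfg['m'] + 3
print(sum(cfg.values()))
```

18

cfg['g'] = cfg['f']+1 = 9 → {'x': 8, 'f': 8, 'm': 6, 'g': 9}
del 'g' → {'x': 8, 'f': 8, 'm': 6}
del 'f' → {'x': 8, 'm': 6}
del 'x' → {'m': 6}
cfg['h'] = 3 → {'m': 6, 'h': 3}
cfg['z'] = cfg['m']+3 = 9 → {'m': 6, 'h': 3, 'z': 9}
sum of values = 18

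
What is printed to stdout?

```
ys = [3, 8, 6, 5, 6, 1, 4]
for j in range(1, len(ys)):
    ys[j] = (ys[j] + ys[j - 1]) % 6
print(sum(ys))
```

j=1: ys[1] = (8+3)%6 = 5 → [3, 5, 6, 5, 6, 1, 4]
j=2: ys[2] = (6+5)%6 = 5 → [3, 5, 5, 5, 6, 1, 4]
j=3: ys[3] = (5+5)%6 = 4 → [3, 5, 5, 4, 6, 1, 4]
j=4: ys[4] = (6+4)%6 = 4 → [3, 5, 5, 4, 4, 1, 4]
j=5: ys[5] = (1+4)%6 = 5 → [3, 5, 5, 4, 4, 5, 4]
j=6: ys[6] = (4+5)%6 = 3 → [3, 5, 5, 4, 4, 5, 3]
sum = 29

29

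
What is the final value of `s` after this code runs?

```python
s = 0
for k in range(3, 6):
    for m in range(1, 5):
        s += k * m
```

k=3,m=1: s = 0+3 = 3
k=3,m=2: s = 3+6 = 9
k=3,m=3: s = 9+9 = 18
k=3,m=4: s = 18+12 = 30
k=4,m=1: s = 30+4 = 34
k=4,m=2: s = 34+8 = 42
k=4,m=3: s = 42+12 = 54
k=4,m=4: s = 54+16 = 70
k=5,m=1: s = 70+5 = 75
k=5,m=2: s = 75+10 = 85
k=5,m=3: s = 85+15 = 100
k=5,m=4: s = 100+20 = 120

120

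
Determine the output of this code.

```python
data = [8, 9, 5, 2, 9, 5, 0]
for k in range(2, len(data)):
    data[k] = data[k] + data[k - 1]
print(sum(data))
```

132

k=2: data[2] = 5+9 = 14 → [8, 9, 14, 2, 9, 5, 0]
k=3: data[3] = 2+14 = 16 → [8, 9, 14, 16, 9, 5, 0]
k=4: data[4] = 9+16 = 25 → [8, 9, 14, 16, 25, 5, 0]
k=5: data[5] = 5+25 = 30 → [8, 9, 14, 16, 25, 30, 0]
k=6: data[6] = 0+30 = 30 → [8, 9, 14, 16, 25, 30, 30]
sum = 132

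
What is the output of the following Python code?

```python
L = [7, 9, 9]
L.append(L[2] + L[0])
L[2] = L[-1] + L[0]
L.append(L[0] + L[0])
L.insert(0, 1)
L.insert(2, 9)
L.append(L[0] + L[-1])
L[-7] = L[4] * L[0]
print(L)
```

append L[2]+L[0] = 9+7 = 16 → [7, 9, 9, 16]
L[2] = L[-1]+L[0] = 16+7 = 23 → [7, 9, 23, 16]
append L[0]+L[0] = 7+7 = 14 → [7, 9, 23, 16, 14]
insert 1 at 0 → [1, 7, 9, 23, 16, 14]
insert 9 at 2 → [1, 7, 9, 9, 23, 16, 14]
append L[0]+L[-1] = 1+14 = 15 → [1, 7, 9, 9, 23, 16, 14, 15]
L[-7] = L[4]*L[0] = 23*1 = 23 → [1, 23, 9, 9, 23, 16, 14, 15]

[1, 23, 9, 9, 23, 16, 14, 15]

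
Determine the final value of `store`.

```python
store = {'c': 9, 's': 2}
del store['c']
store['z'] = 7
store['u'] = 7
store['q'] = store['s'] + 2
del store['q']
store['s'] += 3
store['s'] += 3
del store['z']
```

{'s': 8, 'u': 7}

del 'c' → {'s': 2}
store['z'] = 7 → {'s': 2, 'z': 7}
store['u'] = 7 → {'s': 2, 'z': 7, 'u': 7}
store['q'] = store['s']+2 = 4 → {'s': 2, 'z': 7, 'u': 7, 'q': 4}
del 'q' → {'s': 2, 'z': 7, 'u': 7}
store['s'] = 2+3 = 5 → {'s': 5, 'z': 7, 'u': 7}
store['s'] = 5+3 = 8 → {'s': 8, 'z': 7, 'u': 7}
del 'z' → {'s': 8, 'u': 7}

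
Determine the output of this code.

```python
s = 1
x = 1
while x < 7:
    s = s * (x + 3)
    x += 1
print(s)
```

60480

x=1: s = 1*4 = 4
x=2: s = 4*5 = 20
x=3: s = 20*6 = 120
x=4: s = 120*7 = 840
x=5: s = 840*8 = 6720
x=6: s = 6720*9 = 60480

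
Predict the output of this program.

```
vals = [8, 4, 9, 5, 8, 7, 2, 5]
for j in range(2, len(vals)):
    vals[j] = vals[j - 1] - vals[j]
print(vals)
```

j=2: vals[2] = 4-9 = -5 → [8, 4, -5, 5, 8, 7, 2, 5]
j=3: vals[3] = (-5)-5 = -10 → [8, 4, -5, -10, 8, 7, 2, 5]
j=4: vals[4] = (-10)-8 = -18 → [8, 4, -5, -10, -18, 7, 2, 5]
j=5: vals[5] = (-18)-7 = -25 → [8, 4, -5, -10, -18, -25, 2, 5]
j=6: vals[6] = (-25)-2 = -27 → [8, 4, -5, -10, -18, -25, -27, 5]
j=7: vals[7] = (-27)-5 = -32 → [8, 4, -5, -10, -18, -25, -27, -32]

[8, 4, -5, -10, -18, -25, -27, -32]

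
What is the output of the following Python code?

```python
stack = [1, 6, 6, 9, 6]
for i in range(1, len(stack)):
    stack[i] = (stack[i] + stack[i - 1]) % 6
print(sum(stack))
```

11

i=1: stack[1] = (6+1)%6 = 1 → [1, 1, 6, 9, 6]
i=2: stack[2] = (6+1)%6 = 1 → [1, 1, 1, 9, 6]
i=3: stack[3] = (9+1)%6 = 4 → [1, 1, 1, 4, 6]
i=4: stack[4] = (6+4)%6 = 4 → [1, 1, 1, 4, 4]
sum = 11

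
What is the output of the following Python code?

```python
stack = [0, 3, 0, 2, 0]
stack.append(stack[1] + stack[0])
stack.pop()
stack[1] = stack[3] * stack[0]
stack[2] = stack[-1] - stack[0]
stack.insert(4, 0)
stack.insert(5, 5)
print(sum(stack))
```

7

append stack[1]+stack[0] = 3+0 = 3 → [0, 3, 0, 2, 0, 3]
pop() removes 3 → [0, 3, 0, 2, 0]
stack[1] = stack[3]*stack[0] = 2*0 = 0 → [0, 0, 0, 2, 0]
stack[2] = stack[-1]-stack[0] = 0-0 = 0 → [0, 0, 0, 2, 0]
insert 0 at 4 → [0, 0, 0, 2, 0, 0]
insert 5 at 5 → [0, 0, 0, 2, 0, 5, 0]
sum = 7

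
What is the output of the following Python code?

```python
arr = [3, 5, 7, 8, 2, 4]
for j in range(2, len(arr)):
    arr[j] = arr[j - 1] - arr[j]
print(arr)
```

[3, 5, -2, -10, -12, -16]

j=2: arr[2] = 5-7 = -2 → [3, 5, -2, 8, 2, 4]
j=3: arr[3] = (-2)-8 = -10 → [3, 5, -2, -10, 2, 4]
j=4: arr[4] = (-10)-2 = -12 → [3, 5, -2, -10, -12, 4]
j=5: arr[5] = (-12)-4 = -16 → [3, 5, -2, -10, -12, -16]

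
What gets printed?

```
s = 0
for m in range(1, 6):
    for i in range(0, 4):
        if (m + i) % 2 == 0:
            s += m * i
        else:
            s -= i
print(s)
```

m=1,i=0: odd sum, s = 0-0 = 0
m=1,i=1: even sum, s = 0+1 = 1
m=1,i=2: odd sum, s = 1-2 = -1
m=1,i=3: even sum, s = (-1)+3 = 2
m=2,i=0: even sum, s = 2+0 = 2
m=2,i=1: odd sum, s = 2-1 = 1
m=2,i=2: even sum, s = 1+4 = 5
m=2,i=3: odd sum, s = 5-3 = 2
m=3,i=0: odd sum, s = 2-0 = 2
m=3,i=1: even sum, s = 2+3 = 5
m=3,i=2: odd sum, s = 5-2 = 3
m=3,i=3: even sum, s = 3+9 = 12
m=4,i=0: even sum, s = 12+0 = 12
m=4,i=1: odd sum, s = 12-1 = 11
m=4,i=2: even sum, s = 11+8 = 19
m=4,i=3: odd sum, s = 19-3 = 16
m=5,i=0: odd sum, s = 16-0 = 16
m=5,i=1: even sum, s = 16+5 = 21
m=5,i=2: odd sum, s = 21-2 = 19
m=5,i=3: even sum, s = 19+15 = 34

34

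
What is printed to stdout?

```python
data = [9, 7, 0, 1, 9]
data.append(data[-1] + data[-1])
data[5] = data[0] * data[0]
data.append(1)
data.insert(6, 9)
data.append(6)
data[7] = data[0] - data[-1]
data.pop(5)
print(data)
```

[9, 7, 0, 1, 9, 9, 3, 6]

append data[-1]+data[-1] = 9+9 = 18 → [9, 7, 0, 1, 9, 18]
data[5] = data[0]*data[0] = 9*9 = 81 → [9, 7, 0, 1, 9, 81]
append 1 → [9, 7, 0, 1, 9, 81, 1]
insert 9 at 6 → [9, 7, 0, 1, 9, 81, 9, 1]
append 6 → [9, 7, 0, 1, 9, 81, 9, 1, 6]
data[7] = data[0]-data[-1] = 9-6 = 3 → [9, 7, 0, 1, 9, 81, 9, 3, 6]
pop(5) removes 81 → [9, 7, 0, 1, 9, 9, 3, 6]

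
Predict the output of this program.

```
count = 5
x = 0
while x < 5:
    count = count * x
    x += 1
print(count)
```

x=0: count = 5*0 = 0
x=1: count = 0*1 = 0
x=2: count = 0*2 = 0
x=3: count = 0*3 = 0
x=4: count = 0*4 = 0

0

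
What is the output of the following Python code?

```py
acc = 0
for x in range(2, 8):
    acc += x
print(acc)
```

x=2: acc = 0+2 = 2
x=3: acc = 2+3 = 5
x=4: acc = 5+4 = 9
x=5: acc = 9+5 = 14
x=6: acc = 14+6 = 20
x=7: acc = 20+7 = 27

27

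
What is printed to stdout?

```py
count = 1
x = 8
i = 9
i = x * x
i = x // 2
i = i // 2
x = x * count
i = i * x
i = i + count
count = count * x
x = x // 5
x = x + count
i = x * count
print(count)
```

8

i = 8*8 = 64
i = 8//2 = 4
i = 4//2 = 2
x = 8*1 = 8
i = 2*8 = 16
i = 16+1 = 17
count = 1*8 = 8
x = 8//5 = 1
x = 1+8 = 9
i = 9*8 = 72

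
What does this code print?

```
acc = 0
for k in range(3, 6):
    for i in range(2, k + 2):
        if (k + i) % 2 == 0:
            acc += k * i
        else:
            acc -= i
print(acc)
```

47

k=3,i=2: odd sum, acc = 0-2 = -2
k=3,i=3: even sum, acc = (-2)+9 = 7
k=3,i=4: odd sum, acc = 7-4 = 3
k=4,i=2: even sum, acc = 3+8 = 11
k=4,i=3: odd sum, acc = 11-3 = 8
k=4,i=4: even sum, acc = 8+16 = 24
k=4,i=5: odd sum, acc = 24-5 = 19
k=5,i=2: odd sum, acc = 19-2 = 17
k=5,i=3: even sum, acc = 17+15 = 32
k=5,i=4: odd sum, acc = 32-4 = 28
k=5,i=5: even sum, acc = 28+25 = 53
k=5,i=6: odd sum, acc = 53-6 = 47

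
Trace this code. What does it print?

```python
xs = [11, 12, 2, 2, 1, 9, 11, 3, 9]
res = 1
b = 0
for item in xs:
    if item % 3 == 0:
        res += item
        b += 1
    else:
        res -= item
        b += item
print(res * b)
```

item=11: not %3==0, res = 1-11 = -10; b=11
item=12: %3==0, res = (-10)+12 = 2; b=12
item=2: not %3==0, res = 2-2 = 0; b=14
item=2: not %3==0, res = 0-2 = -2; b=16
item=1: not %3==0, res = (-2)-1 = -3; b=17
item=9: %3==0, res = (-3)+9 = 6; b=18
item=11: not %3==0, res = 6-11 = -5; b=29
item=3: %3==0, res = (-5)+3 = -2; b=30
item=9: %3==0, res = (-2)+9 = 7; b=31
res*b = 7*31 = 217

217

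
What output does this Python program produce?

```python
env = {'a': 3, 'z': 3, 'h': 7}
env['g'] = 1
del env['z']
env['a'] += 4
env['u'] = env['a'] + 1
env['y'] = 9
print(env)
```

{'a': 7, 'h': 7, 'g': 1, 'u': 8, 'y': 9}

env['g'] = 1 → {'a': 3, 'z': 3, 'h': 7, 'g': 1}
del 'z' → {'a': 3, 'h': 7, 'g': 1}
env['a'] = 3+4 = 7 → {'a': 7, 'h': 7, 'g': 1}
env['u'] = env['a']+1 = 8 → {'a': 7, 'h': 7, 'g': 1, 'u': 8}
env['y'] = 9 → {'a': 7, 'h': 7, 'g': 1, 'u': 8, 'y': 9}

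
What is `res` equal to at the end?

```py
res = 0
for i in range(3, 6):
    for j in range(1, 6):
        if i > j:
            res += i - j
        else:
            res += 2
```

i=3,j=1: 3>1, res = 0+2 = 2
i=3,j=2: 3>2, res = 2+1 = 3
i=3,j=3: not 3>3, res = 3+2 = 5
i=3,j=4: not 3>4, res = 5+2 = 7
i=3,j=5: not 3>5, res = 7+2 = 9
i=4,j=1: 4>1, res = 9+3 = 12
i=4,j=2: 4>2, res = 12+2 = 14
i=4,j=3: 4>3, res = 14+1 = 15
i=4,j=4: not 4>4, res = 15+2 = 17
i=4,j=5: not 4>5, res = 17+2 = 19
i=5,j=1: 5>1, res = 19+4 = 23
i=5,j=2: 5>2, res = 23+3 = 26
i=5,j=3: 5>3, res = 26+2 = 28
i=5,j=4: 5>4, res = 28+1 = 29
i=5,j=5: not 5>5, res = 29+2 = 31

31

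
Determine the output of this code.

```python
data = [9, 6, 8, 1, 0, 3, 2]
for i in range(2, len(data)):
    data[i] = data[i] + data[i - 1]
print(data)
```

i=2: data[2] = 8+6 = 14 → [9, 6, 14, 1, 0, 3, 2]
i=3: data[3] = 1+14 = 15 → [9, 6, 14, 15, 0, 3, 2]
i=4: data[4] = 0+15 = 15 → [9, 6, 14, 15, 15, 3, 2]
i=5: data[5] = 3+15 = 18 → [9, 6, 14, 15, 15, 18, 2]
i=6: data[6] = 2+18 = 20 → [9, 6, 14, 15, 15, 18, 20]

[9, 6, 14, 15, 15, 18, 20]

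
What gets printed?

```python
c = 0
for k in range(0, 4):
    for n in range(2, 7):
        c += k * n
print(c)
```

k=0,n=2: c = 0+0 = 0
k=0,n=3: c = 0+0 = 0
k=0,n=4: c = 0+0 = 0
k=0,n=5: c = 0+0 = 0
k=0,n=6: c = 0+0 = 0
k=1,n=2: c = 0+2 = 2
k=1,n=3: c = 2+3 = 5
k=1,n=4: c = 5+4 = 9
k=1,n=5: c = 9+5 = 14
k=1,n=6: c = 14+6 = 20
k=2,n=2: c = 20+4 = 24
k=2,n=3: c = 24+6 = 30
k=2,n=4: c = 30+8 = 38
k=2,n=5: c = 38+10 = 48
k=2,n=6: c = 48+12 = 60
k=3,n=2: c = 60+6 = 66
k=3,n=3: c = 66+9 = 75
k=3,n=4: c = 75+12 = 87
k=3,n=5: c = 87+15 = 102
k=3,n=6: c = 102+18 = 120

120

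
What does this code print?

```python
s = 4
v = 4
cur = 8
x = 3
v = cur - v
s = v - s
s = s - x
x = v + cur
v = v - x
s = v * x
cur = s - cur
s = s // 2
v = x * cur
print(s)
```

v = 8-4 = 4
s = 4-4 = 0
s = 0-3 = -3
x = 4+8 = 12
v = 4-12 = -8
s = (-8)*12 = -96
cur = (-96)-8 = -104
s = (-96)//2 = -48
v = 12*(-104) = -1248

-48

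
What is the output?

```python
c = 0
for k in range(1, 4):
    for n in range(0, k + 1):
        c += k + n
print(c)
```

k=1,n=0: c = 0+1 = 1
k=1,n=1: c = 1+2 = 3
k=2,n=0: c = 3+2 = 5
k=2,n=1: c = 5+3 = 8
k=2,n=2: c = 8+4 = 12
k=3,n=0: c = 12+3 = 15
k=3,n=1: c = 15+4 = 19
k=3,n=2: c = 19+5 = 24
k=3,n=3: c = 24+6 = 30

30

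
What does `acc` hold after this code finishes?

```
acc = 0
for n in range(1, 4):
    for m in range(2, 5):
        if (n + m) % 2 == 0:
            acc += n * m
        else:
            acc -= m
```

9

n=1,m=2: odd sum, acc = 0-2 = -2
n=1,m=3: even sum, acc = (-2)+3 = 1
n=1,m=4: odd sum, acc = 1-4 = -3
n=2,m=2: even sum, acc = (-3)+4 = 1
n=2,m=3: odd sum, acc = 1-3 = -2
n=2,m=4: even sum, acc = (-2)+8 = 6
n=3,m=2: odd sum, acc = 6-2 = 4
n=3,m=3: even sum, acc = 4+9 = 13
n=3,m=4: odd sum, acc = 13-4 = 9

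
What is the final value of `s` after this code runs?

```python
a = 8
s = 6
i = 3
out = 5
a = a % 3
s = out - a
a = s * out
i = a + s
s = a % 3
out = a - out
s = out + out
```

20

a = 8%3 = 2
s = 5-2 = 3
a = 3*5 = 15
i = 15+3 = 18
s = 15%3 = 0
out = 15-5 = 10
s = 10+10 = 20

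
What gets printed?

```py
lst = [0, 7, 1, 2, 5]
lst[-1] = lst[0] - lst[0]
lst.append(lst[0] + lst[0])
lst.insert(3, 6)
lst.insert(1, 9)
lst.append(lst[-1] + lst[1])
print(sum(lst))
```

34

lst[-1] = lst[0]-lst[0] = 0-0 = 0 → [0, 7, 1, 2, 0]
append lst[0]+lst[0] = 0+0 = 0 → [0, 7, 1, 2, 0, 0]
insert 6 at 3 → [0, 7, 1, 6, 2, 0, 0]
insert 9 at 1 → [0, 9, 7, 1, 6, 2, 0, 0]
append lst[-1]+lst[1] = 0+9 = 9 → [0, 9, 7, 1, 6, 2, 0, 0, 9]
sum = 34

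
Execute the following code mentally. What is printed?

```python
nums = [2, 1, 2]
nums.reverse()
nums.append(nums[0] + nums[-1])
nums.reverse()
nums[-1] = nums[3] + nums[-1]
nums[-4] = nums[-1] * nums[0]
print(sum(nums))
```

23

reverse → [2, 1, 2]
append nums[0]+nums[-1] = 2+2 = 4 → [2, 1, 2, 4]
reverse → [4, 2, 1, 2]
nums[-1] = nums[3]+nums[-1] = 2+2 = 4 → [4, 2, 1, 4]
nums[-4] = nums[-1]*nums[0] = 4*4 = 16 → [16, 2, 1, 4]
sum = 23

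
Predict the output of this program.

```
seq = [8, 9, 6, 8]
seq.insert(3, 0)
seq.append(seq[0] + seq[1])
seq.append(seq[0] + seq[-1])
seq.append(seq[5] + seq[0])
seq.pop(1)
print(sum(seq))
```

insert 0 at 3 → [8, 9, 6, 0, 8]
append seq[0]+seq[1] = 8+9 = 17 → [8, 9, 6, 0, 8, 17]
append seq[0]+seq[-1] = 8+17 = 25 → [8, 9, 6, 0, 8, 17, 25]
append seq[5]+seq[0] = 17+8 = 25 → [8, 9, 6, 0, 8, 17, 25, 25]
pop(1) removes 9 → [8, 6, 0, 8, 17, 25, 25]
sum = 89

89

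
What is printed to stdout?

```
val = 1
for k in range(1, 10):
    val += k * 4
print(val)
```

k=1: val = 1+1*4 = 5
k=2: val = 5+2*4 = 13
k=3: val = 13+3*4 = 25
k=4: val = 25+4*4 = 41
k=5: val = 41+5*4 = 61
k=6: val = 61+6*4 = 85
k=7: val = 85+7*4 = 113
k=8: val = 113+8*4 = 145
k=9: val = 145+9*4 = 181

181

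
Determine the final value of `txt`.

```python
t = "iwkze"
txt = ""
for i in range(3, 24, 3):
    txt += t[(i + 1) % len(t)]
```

i=3: add t[4]='e' → 'e'
i=6: add t[2]='k' → 'ek'
i=9: add t[0]='i' → 'eki'
i=12: add t[3]='z' → 'ekiz'
i=15: add t[1]='w' → 'ekizw'
i=18: add t[4]='e' → 'ekizwe'
i=21: add t[2]='k' → 'ekizwek'

'ekizwek'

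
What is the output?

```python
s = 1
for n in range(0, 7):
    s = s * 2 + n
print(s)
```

248

n=0: s = 1*2+0 = 2
n=1: s = 2*2+1 = 5
n=2: s = 5*2+2 = 12
n=3: s = 12*2+3 = 27
n=4: s = 27*2+4 = 58
n=5: s = 58*2+5 = 121
n=6: s = 121*2+6 = 248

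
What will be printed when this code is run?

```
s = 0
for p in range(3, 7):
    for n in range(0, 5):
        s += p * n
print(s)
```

p=3,n=0: s = 0+0 = 0
p=3,n=1: s = 0+3 = 3
p=3,n=2: s = 3+6 = 9
p=3,n=3: s = 9+9 = 18
p=3,n=4: s = 18+12 = 30
p=4,n=0: s = 30+0 = 30
p=4,n=1: s = 30+4 = 34
p=4,n=2: s = 34+8 = 42
p=4,n=3: s = 42+12 = 54
p=4,n=4: s = 54+16 = 70
p=5,n=0: s = 70+0 = 70
p=5,n=1: s = 70+5 = 75
p=5,n=2: s = 75+10 = 85
p=5,n=3: s = 85+15 = 100
p=5,n=4: s = 100+20 = 120
p=6,n=0: s = 120+0 = 120
p=6,n=1: s = 120+6 = 126
p=6,n=2: s = 126+12 = 138
p=6,n=3: s = 138+18 = 156
p=6,n=4: s = 156+24 = 180

180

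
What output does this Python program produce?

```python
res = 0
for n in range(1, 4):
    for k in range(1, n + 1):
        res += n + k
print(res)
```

24

n=1,k=1: res = 0+2 = 2
n=2,k=1: res = 2+3 = 5
n=2,k=2: res = 5+4 = 9
n=3,k=1: res = 9+4 = 13
n=3,k=2: res = 13+5 = 18
n=3,k=3: res = 18+6 = 24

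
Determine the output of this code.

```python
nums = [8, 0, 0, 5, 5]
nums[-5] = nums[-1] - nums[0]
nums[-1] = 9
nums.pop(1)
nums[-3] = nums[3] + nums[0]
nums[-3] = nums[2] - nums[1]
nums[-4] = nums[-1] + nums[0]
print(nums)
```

[6, -1, 5, 9]

nums[-5] = nums[-1]-nums[0] = 5-8 = -3 → [-3, 0, 0, 5, 5]
nums[-1] = 9 → [-3, 0, 0, 5, 9]
pop(1) removes 0 → [-3, 0, 5, 9]
nums[-3] = nums[3]+nums[0] = 9+(-3) = 6 → [-3, 6, 5, 9]
nums[-3] = nums[2]-nums[1] = 5-6 = -1 → [-3, -1, 5, 9]
nums[-4] = nums[-1]+nums[0] = 9+(-3) = 6 → [6, -1, 5, 9]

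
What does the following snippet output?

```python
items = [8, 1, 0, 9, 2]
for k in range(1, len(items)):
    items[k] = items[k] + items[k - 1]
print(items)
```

k=1: items[1] = 1+8 = 9 → [8, 9, 0, 9, 2]
k=2: items[2] = 0+9 = 9 → [8, 9, 9, 9, 2]
k=3: items[3] = 9+9 = 18 → [8, 9, 9, 18, 2]
k=4: items[4] = 2+18 = 20 → [8, 9, 9, 18, 20]

[8, 9, 9, 18, 20]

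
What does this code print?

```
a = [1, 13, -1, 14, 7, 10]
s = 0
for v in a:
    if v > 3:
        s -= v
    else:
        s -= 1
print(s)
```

v=1: not >3, s = 0-1 = -1
v=13: >3, s = (-1)-13 = -14
v=-1: not >3, s = (-14)-1 = -15
v=14: >3, s = (-15)-14 = -29
v=7: >3, s = (-29)-7 = -36
v=10: >3, s = (-36)-10 = -46

-46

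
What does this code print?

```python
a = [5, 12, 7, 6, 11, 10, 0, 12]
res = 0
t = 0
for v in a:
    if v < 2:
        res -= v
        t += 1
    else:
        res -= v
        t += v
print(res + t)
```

v=5: not <2, res = 0-5 = -5; t=5
v=12: not <2, res = (-5)-12 = -17; t=17
v=7: not <2, res = (-17)-7 = -24; t=24
v=6: not <2, res = (-24)-6 = -30; t=30
v=11: not <2, res = (-30)-11 = -41; t=41
v=10: not <2, res = (-41)-10 = -51; t=51
v=0: <2, res = (-51)-0 = -51; t=52
v=12: not <2, res = (-51)-12 = -63; t=64
res+t = (-63)+64 = 1

1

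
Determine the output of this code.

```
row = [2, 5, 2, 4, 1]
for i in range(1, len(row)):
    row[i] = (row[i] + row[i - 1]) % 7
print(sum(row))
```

10

i=1: row[1] = (5+2)%7 = 0 → [2, 0, 2, 4, 1]
i=2: row[2] = (2+0)%7 = 2 → [2, 0, 2, 4, 1]
i=3: row[3] = (4+2)%7 = 6 → [2, 0, 2, 6, 1]
i=4: row[4] = (1+6)%7 = 0 → [2, 0, 2, 6, 0]
sum = 10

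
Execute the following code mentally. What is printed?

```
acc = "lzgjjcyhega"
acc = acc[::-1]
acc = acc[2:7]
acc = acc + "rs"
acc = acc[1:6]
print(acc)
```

reverse → 'agehycjjgzl'
slice [2:7] → 'ehycj'
+ 'rs' → 'ehycjrs'
slice [1:6] → 'hycjr'

hycjr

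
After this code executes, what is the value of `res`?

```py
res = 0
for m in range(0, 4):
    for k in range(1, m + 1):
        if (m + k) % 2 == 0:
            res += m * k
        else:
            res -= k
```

14

m=1,k=1: even sum, res = 0+1 = 1
m=2,k=1: odd sum, res = 1-1 = 0
m=2,k=2: even sum, res = 0+4 = 4
m=3,k=1: even sum, res = 4+3 = 7
m=3,k=2: odd sum, res = 7-2 = 5
m=3,k=3: even sum, res = 5+9 = 14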